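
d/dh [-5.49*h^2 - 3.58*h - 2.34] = -10.98*h - 3.58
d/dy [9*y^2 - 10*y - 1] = 18*y - 10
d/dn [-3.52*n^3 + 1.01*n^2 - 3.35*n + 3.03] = -10.56*n^2 + 2.02*n - 3.35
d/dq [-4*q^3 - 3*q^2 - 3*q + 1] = -12*q^2 - 6*q - 3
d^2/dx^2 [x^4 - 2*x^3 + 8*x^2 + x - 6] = 12*x^2 - 12*x + 16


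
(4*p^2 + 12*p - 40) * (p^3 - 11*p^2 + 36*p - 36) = 4*p^5 - 32*p^4 - 28*p^3 + 728*p^2 - 1872*p + 1440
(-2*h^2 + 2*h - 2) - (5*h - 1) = -2*h^2 - 3*h - 1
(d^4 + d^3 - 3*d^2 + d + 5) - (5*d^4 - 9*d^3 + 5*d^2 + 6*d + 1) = -4*d^4 + 10*d^3 - 8*d^2 - 5*d + 4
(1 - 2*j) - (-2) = 3 - 2*j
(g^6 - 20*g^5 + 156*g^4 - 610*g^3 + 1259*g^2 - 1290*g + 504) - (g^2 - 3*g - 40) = g^6 - 20*g^5 + 156*g^4 - 610*g^3 + 1258*g^2 - 1287*g + 544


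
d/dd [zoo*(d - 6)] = zoo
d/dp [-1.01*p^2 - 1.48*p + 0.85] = -2.02*p - 1.48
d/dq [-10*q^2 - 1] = -20*q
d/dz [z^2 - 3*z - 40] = 2*z - 3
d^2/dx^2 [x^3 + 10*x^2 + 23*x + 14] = 6*x + 20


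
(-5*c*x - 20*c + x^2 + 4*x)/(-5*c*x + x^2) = (x + 4)/x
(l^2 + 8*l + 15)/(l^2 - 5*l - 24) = (l + 5)/(l - 8)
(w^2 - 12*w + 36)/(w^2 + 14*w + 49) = (w^2 - 12*w + 36)/(w^2 + 14*w + 49)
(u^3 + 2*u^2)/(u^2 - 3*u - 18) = u^2*(u + 2)/(u^2 - 3*u - 18)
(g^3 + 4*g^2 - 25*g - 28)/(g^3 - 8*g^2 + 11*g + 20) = (g + 7)/(g - 5)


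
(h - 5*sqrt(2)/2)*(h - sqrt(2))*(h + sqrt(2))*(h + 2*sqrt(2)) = h^4 - sqrt(2)*h^3/2 - 12*h^2 + sqrt(2)*h + 20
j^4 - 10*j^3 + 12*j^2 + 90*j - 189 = (j - 7)*(j - 3)^2*(j + 3)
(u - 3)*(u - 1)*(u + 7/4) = u^3 - 9*u^2/4 - 4*u + 21/4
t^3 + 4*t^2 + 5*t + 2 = (t + 1)^2*(t + 2)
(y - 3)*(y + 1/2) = y^2 - 5*y/2 - 3/2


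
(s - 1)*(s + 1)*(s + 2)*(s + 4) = s^4 + 6*s^3 + 7*s^2 - 6*s - 8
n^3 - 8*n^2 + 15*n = n*(n - 5)*(n - 3)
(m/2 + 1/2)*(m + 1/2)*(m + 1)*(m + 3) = m^4/2 + 11*m^3/4 + 19*m^2/4 + 13*m/4 + 3/4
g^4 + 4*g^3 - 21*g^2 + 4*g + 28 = (g - 2)^2*(g + 1)*(g + 7)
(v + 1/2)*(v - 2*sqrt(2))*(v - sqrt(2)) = v^3 - 3*sqrt(2)*v^2 + v^2/2 - 3*sqrt(2)*v/2 + 4*v + 2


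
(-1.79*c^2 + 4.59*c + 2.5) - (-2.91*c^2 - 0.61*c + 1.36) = 1.12*c^2 + 5.2*c + 1.14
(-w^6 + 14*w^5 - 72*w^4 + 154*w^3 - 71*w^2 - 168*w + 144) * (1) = -w^6 + 14*w^5 - 72*w^4 + 154*w^3 - 71*w^2 - 168*w + 144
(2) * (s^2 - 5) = 2*s^2 - 10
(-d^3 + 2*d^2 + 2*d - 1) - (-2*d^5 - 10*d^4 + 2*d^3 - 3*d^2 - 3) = 2*d^5 + 10*d^4 - 3*d^3 + 5*d^2 + 2*d + 2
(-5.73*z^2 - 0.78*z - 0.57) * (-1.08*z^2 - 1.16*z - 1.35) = 6.1884*z^4 + 7.4892*z^3 + 9.2559*z^2 + 1.7142*z + 0.7695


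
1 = 1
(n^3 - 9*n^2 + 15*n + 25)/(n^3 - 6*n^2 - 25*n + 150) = (n^2 - 4*n - 5)/(n^2 - n - 30)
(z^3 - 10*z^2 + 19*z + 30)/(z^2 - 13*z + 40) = (z^2 - 5*z - 6)/(z - 8)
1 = 1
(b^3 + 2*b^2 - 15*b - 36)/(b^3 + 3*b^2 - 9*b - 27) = (b - 4)/(b - 3)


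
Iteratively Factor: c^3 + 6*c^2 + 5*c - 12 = (c + 4)*(c^2 + 2*c - 3) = (c - 1)*(c + 4)*(c + 3)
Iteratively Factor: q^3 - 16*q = (q)*(q^2 - 16) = q*(q - 4)*(q + 4)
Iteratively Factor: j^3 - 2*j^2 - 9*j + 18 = (j - 2)*(j^2 - 9) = (j - 2)*(j + 3)*(j - 3)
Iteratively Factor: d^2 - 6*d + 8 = (d - 4)*(d - 2)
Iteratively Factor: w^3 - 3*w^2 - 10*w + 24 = (w + 3)*(w^2 - 6*w + 8) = (w - 2)*(w + 3)*(w - 4)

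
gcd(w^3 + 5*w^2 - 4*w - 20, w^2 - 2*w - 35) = w + 5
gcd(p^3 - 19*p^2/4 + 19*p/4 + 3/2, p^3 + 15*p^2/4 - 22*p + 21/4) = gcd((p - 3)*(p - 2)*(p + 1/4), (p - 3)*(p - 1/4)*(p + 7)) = p - 3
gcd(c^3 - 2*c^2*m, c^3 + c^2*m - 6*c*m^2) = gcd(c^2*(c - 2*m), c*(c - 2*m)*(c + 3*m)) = c^2 - 2*c*m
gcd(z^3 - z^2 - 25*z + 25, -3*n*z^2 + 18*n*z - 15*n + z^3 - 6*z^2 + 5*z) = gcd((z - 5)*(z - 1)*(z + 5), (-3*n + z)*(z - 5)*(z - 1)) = z^2 - 6*z + 5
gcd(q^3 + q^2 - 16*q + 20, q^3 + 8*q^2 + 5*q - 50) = q^2 + 3*q - 10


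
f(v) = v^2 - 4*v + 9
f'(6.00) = 8.00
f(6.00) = 21.00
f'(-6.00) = -16.00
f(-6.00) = 69.00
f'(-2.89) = -9.78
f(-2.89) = 28.91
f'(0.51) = -2.98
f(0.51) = 7.22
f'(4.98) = 5.96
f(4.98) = 13.88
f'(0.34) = -3.32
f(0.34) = 7.76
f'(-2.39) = -8.78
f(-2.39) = 24.27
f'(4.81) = 5.62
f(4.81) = 12.90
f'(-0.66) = -5.32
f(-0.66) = 12.08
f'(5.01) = 6.02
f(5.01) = 14.06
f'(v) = 2*v - 4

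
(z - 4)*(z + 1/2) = z^2 - 7*z/2 - 2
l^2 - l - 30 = (l - 6)*(l + 5)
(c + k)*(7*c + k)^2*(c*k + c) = 49*c^4*k + 49*c^4 + 63*c^3*k^2 + 63*c^3*k + 15*c^2*k^3 + 15*c^2*k^2 + c*k^4 + c*k^3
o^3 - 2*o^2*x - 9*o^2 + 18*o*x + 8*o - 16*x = (o - 8)*(o - 1)*(o - 2*x)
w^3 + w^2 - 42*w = w*(w - 6)*(w + 7)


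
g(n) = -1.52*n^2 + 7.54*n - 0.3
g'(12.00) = -28.94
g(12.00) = -128.70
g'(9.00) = -19.82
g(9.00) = -55.56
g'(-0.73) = 9.76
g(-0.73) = -6.61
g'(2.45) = 0.09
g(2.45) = 9.05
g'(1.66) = 2.49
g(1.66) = 8.03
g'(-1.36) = 11.67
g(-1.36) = -13.37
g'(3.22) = -2.25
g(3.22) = 8.22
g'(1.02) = 4.44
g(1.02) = 5.81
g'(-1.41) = 11.83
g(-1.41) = -13.95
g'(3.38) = -2.74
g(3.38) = 7.82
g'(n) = 7.54 - 3.04*n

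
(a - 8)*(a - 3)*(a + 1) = a^3 - 10*a^2 + 13*a + 24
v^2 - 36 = (v - 6)*(v + 6)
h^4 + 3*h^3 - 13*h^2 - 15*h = h*(h - 3)*(h + 1)*(h + 5)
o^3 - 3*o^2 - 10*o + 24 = (o - 4)*(o - 2)*(o + 3)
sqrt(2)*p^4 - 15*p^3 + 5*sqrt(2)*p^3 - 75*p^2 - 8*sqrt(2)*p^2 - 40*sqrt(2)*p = p*(p + 5)*(p - 8*sqrt(2))*(sqrt(2)*p + 1)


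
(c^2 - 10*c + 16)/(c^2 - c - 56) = (c - 2)/(c + 7)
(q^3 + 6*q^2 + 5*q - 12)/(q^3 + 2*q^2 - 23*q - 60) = (q - 1)/(q - 5)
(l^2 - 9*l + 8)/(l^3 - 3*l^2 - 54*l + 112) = (l - 1)/(l^2 + 5*l - 14)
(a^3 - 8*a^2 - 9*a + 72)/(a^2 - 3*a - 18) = (a^2 - 11*a + 24)/(a - 6)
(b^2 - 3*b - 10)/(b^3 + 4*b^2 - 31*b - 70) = 1/(b + 7)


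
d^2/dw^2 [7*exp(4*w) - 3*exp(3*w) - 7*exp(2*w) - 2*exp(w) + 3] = (112*exp(3*w) - 27*exp(2*w) - 28*exp(w) - 2)*exp(w)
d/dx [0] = 0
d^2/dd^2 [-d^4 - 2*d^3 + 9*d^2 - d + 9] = -12*d^2 - 12*d + 18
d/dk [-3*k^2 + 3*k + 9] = 3 - 6*k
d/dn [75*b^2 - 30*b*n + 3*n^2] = -30*b + 6*n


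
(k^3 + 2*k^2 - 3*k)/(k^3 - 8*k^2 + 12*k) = (k^2 + 2*k - 3)/(k^2 - 8*k + 12)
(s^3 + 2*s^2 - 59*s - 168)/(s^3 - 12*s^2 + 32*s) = (s^2 + 10*s + 21)/(s*(s - 4))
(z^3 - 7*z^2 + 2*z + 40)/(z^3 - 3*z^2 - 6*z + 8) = (z - 5)/(z - 1)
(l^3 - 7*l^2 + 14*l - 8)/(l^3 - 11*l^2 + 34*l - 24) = (l - 2)/(l - 6)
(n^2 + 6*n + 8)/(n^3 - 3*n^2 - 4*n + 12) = (n + 4)/(n^2 - 5*n + 6)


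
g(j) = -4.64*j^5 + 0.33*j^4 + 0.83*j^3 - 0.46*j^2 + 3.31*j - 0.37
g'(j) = -23.2*j^4 + 1.32*j^3 + 2.49*j^2 - 0.92*j + 3.31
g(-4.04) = 5005.66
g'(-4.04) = -6219.73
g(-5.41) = 21622.78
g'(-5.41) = -20001.47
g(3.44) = -2149.60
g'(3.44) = -3165.45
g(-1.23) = 7.14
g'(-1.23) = -47.35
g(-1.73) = 63.09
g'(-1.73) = -202.29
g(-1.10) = 2.28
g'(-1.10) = -28.39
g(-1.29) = 10.30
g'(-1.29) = -58.44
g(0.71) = 1.29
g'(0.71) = -1.51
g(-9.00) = 275480.00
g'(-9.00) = -152964.20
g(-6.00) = 36292.25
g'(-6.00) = -30253.85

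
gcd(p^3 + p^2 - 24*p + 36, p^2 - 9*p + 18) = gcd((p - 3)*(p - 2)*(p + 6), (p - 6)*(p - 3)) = p - 3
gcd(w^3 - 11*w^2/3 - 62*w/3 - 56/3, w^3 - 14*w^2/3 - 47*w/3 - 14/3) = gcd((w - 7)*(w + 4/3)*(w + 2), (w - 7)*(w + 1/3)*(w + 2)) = w^2 - 5*w - 14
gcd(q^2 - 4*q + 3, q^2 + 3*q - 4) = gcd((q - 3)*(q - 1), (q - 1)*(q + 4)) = q - 1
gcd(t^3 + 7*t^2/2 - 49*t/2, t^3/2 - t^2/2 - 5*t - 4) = 1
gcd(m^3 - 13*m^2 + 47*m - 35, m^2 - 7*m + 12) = 1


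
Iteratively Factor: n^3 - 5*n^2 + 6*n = (n - 3)*(n^2 - 2*n) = (n - 3)*(n - 2)*(n)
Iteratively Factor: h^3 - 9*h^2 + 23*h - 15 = (h - 1)*(h^2 - 8*h + 15) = (h - 3)*(h - 1)*(h - 5)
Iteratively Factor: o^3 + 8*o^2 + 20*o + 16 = (o + 4)*(o^2 + 4*o + 4) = (o + 2)*(o + 4)*(o + 2)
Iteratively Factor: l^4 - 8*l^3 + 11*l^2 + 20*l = (l - 5)*(l^3 - 3*l^2 - 4*l) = l*(l - 5)*(l^2 - 3*l - 4) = l*(l - 5)*(l + 1)*(l - 4)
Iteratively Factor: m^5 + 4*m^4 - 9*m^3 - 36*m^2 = (m)*(m^4 + 4*m^3 - 9*m^2 - 36*m) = m^2*(m^3 + 4*m^2 - 9*m - 36) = m^2*(m + 4)*(m^2 - 9) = m^2*(m + 3)*(m + 4)*(m - 3)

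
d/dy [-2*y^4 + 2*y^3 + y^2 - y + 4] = -8*y^3 + 6*y^2 + 2*y - 1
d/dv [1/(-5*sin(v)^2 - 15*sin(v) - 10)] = (2*sin(v) + 3)*cos(v)/(5*(sin(v)^2 + 3*sin(v) + 2)^2)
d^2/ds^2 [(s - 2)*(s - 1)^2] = 6*s - 8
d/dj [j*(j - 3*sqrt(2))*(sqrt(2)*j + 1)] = 3*sqrt(2)*j^2 - 10*j - 3*sqrt(2)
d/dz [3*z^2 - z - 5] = 6*z - 1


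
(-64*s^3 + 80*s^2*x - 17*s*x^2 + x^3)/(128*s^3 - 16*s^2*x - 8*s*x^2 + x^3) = (8*s^2 - 9*s*x + x^2)/(-16*s^2 + x^2)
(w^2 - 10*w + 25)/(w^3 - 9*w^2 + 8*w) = (w^2 - 10*w + 25)/(w*(w^2 - 9*w + 8))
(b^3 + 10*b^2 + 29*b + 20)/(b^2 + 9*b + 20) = b + 1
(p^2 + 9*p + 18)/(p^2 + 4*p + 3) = (p + 6)/(p + 1)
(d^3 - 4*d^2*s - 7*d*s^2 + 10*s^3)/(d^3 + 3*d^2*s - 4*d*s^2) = (d^2 - 3*d*s - 10*s^2)/(d*(d + 4*s))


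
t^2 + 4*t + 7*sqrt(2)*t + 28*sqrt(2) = (t + 4)*(t + 7*sqrt(2))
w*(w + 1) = w^2 + w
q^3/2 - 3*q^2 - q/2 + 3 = (q/2 + 1/2)*(q - 6)*(q - 1)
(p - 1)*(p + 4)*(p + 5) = p^3 + 8*p^2 + 11*p - 20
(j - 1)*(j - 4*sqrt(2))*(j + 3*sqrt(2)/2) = j^3 - 5*sqrt(2)*j^2/2 - j^2 - 12*j + 5*sqrt(2)*j/2 + 12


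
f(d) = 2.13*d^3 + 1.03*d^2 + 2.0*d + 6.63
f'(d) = 6.39*d^2 + 2.06*d + 2.0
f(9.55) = 1974.86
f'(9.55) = 604.46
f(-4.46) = -170.77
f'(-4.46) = 119.92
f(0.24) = 7.20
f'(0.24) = 2.86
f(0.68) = 9.14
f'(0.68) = 6.36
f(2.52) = 52.30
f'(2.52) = 47.77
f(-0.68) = 5.08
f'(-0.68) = 3.55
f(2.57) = 54.73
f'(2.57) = 49.50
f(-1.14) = 2.53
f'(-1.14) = 7.96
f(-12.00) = -3549.69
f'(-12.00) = 897.44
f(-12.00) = -3549.69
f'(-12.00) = 897.44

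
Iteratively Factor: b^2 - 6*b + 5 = (b - 5)*(b - 1)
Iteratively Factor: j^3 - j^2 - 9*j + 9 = (j - 3)*(j^2 + 2*j - 3) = (j - 3)*(j + 3)*(j - 1)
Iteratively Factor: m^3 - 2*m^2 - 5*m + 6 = (m + 2)*(m^2 - 4*m + 3) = (m - 3)*(m + 2)*(m - 1)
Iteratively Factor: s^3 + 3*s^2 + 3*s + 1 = (s + 1)*(s^2 + 2*s + 1) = (s + 1)^2*(s + 1)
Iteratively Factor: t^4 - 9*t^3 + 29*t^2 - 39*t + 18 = (t - 3)*(t^3 - 6*t^2 + 11*t - 6) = (t - 3)^2*(t^2 - 3*t + 2) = (t - 3)^2*(t - 2)*(t - 1)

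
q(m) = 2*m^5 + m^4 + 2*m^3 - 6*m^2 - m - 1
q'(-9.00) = 63287.00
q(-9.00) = -113473.00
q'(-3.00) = 791.00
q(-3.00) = -511.00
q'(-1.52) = 70.43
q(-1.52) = -31.26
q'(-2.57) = 437.82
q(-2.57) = -252.61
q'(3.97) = 2780.27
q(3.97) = 2246.36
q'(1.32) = 33.17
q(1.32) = 2.88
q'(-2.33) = 303.67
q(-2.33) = -164.41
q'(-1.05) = 25.74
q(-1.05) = -10.22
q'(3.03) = 971.89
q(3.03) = 591.60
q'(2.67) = 594.08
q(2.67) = 313.83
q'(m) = 10*m^4 + 4*m^3 + 6*m^2 - 12*m - 1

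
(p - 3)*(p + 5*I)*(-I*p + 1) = -I*p^3 + 6*p^2 + 3*I*p^2 - 18*p + 5*I*p - 15*I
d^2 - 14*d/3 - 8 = (d - 6)*(d + 4/3)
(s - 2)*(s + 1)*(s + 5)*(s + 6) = s^4 + 10*s^3 + 17*s^2 - 52*s - 60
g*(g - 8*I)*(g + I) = g^3 - 7*I*g^2 + 8*g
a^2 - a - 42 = (a - 7)*(a + 6)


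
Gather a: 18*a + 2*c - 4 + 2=18*a + 2*c - 2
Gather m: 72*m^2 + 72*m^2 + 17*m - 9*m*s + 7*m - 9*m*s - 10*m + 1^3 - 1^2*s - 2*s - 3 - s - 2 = 144*m^2 + m*(14 - 18*s) - 4*s - 4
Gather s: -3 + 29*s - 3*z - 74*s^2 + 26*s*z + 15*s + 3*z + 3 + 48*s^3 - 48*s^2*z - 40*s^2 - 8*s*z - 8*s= 48*s^3 + s^2*(-48*z - 114) + s*(18*z + 36)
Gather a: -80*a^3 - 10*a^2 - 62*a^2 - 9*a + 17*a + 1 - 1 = -80*a^3 - 72*a^2 + 8*a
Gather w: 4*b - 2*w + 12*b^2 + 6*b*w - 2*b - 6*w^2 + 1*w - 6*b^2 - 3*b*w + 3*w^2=6*b^2 + 2*b - 3*w^2 + w*(3*b - 1)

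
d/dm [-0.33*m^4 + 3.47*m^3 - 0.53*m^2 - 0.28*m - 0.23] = -1.32*m^3 + 10.41*m^2 - 1.06*m - 0.28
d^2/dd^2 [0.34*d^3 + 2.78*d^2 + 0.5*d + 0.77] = 2.04*d + 5.56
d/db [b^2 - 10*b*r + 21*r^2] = 2*b - 10*r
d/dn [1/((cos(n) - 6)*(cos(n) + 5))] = (-sin(n) + sin(2*n))/((cos(n) - 6)^2*(cos(n) + 5)^2)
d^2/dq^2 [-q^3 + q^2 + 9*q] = 2 - 6*q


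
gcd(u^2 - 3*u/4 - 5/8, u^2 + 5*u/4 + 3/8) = u + 1/2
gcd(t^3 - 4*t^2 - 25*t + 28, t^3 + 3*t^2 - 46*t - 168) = t^2 - 3*t - 28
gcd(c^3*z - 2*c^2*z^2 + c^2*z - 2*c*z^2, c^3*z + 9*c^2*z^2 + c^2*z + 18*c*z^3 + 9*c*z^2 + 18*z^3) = c*z + z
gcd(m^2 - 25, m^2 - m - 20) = m - 5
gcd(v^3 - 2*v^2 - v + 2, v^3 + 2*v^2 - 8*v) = v - 2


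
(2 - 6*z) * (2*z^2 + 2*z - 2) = -12*z^3 - 8*z^2 + 16*z - 4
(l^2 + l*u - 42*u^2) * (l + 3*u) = l^3 + 4*l^2*u - 39*l*u^2 - 126*u^3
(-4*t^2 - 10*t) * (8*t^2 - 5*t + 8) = -32*t^4 - 60*t^3 + 18*t^2 - 80*t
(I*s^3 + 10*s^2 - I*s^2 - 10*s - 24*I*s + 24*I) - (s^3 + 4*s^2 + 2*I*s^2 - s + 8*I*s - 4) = -s^3 + I*s^3 + 6*s^2 - 3*I*s^2 - 9*s - 32*I*s + 4 + 24*I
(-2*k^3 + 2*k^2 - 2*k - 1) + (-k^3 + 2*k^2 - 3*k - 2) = -3*k^3 + 4*k^2 - 5*k - 3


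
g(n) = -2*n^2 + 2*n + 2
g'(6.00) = -22.00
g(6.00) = -58.00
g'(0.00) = 2.00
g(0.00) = 2.00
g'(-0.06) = 2.24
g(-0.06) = 1.87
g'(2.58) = -8.32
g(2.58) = -6.15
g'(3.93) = -13.72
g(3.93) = -21.03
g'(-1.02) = 6.08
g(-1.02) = -2.12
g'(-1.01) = 6.04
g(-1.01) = -2.06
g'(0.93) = -1.72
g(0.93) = 2.13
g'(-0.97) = 5.88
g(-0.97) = -1.82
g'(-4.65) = 20.60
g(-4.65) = -50.54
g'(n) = 2 - 4*n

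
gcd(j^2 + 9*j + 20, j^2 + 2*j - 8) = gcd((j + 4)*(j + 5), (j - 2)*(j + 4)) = j + 4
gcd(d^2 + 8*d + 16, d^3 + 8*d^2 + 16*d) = d^2 + 8*d + 16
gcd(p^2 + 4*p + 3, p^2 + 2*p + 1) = p + 1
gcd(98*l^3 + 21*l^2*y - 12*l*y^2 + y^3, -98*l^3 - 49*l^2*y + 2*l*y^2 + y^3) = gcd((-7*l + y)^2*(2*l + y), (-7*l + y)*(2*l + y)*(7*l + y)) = -14*l^2 - 5*l*y + y^2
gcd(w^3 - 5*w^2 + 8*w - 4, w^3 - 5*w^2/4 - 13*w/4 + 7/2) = w^2 - 3*w + 2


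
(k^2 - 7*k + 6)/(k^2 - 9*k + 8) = (k - 6)/(k - 8)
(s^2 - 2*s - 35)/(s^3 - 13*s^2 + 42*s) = (s + 5)/(s*(s - 6))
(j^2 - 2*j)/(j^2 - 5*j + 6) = j/(j - 3)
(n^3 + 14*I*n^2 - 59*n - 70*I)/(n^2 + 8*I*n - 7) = (n^2 + 7*I*n - 10)/(n + I)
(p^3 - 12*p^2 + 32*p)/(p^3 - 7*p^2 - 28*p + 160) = p/(p + 5)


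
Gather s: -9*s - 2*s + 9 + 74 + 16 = 99 - 11*s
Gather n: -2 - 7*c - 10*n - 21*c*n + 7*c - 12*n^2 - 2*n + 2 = -12*n^2 + n*(-21*c - 12)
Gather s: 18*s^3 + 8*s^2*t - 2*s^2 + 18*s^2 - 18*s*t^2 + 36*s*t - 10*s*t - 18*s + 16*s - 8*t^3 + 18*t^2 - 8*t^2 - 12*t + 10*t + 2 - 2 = 18*s^3 + s^2*(8*t + 16) + s*(-18*t^2 + 26*t - 2) - 8*t^3 + 10*t^2 - 2*t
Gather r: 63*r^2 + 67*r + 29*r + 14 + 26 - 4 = 63*r^2 + 96*r + 36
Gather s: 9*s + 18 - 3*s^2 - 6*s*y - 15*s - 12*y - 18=-3*s^2 + s*(-6*y - 6) - 12*y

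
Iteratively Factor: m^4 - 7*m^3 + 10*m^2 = (m - 5)*(m^3 - 2*m^2) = (m - 5)*(m - 2)*(m^2) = m*(m - 5)*(m - 2)*(m)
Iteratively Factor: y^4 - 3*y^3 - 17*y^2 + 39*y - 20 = (y - 1)*(y^3 - 2*y^2 - 19*y + 20) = (y - 1)*(y + 4)*(y^2 - 6*y + 5) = (y - 1)^2*(y + 4)*(y - 5)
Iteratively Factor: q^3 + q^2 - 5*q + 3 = (q + 3)*(q^2 - 2*q + 1) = (q - 1)*(q + 3)*(q - 1)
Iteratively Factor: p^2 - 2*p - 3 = (p + 1)*(p - 3)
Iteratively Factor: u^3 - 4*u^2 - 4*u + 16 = (u - 4)*(u^2 - 4) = (u - 4)*(u - 2)*(u + 2)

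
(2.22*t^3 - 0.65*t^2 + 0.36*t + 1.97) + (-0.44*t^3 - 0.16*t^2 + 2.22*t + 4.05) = 1.78*t^3 - 0.81*t^2 + 2.58*t + 6.02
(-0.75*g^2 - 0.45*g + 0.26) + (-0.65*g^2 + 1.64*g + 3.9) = -1.4*g^2 + 1.19*g + 4.16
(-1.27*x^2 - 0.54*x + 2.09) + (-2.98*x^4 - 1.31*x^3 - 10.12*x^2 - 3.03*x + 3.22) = -2.98*x^4 - 1.31*x^3 - 11.39*x^2 - 3.57*x + 5.31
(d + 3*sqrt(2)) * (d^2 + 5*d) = d^3 + 3*sqrt(2)*d^2 + 5*d^2 + 15*sqrt(2)*d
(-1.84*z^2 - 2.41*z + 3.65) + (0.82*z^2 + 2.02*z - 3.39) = -1.02*z^2 - 0.39*z + 0.26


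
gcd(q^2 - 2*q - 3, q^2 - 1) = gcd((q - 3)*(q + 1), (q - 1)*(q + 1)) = q + 1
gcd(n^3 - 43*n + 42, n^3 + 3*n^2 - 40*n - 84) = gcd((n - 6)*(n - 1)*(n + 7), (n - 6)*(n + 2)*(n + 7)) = n^2 + n - 42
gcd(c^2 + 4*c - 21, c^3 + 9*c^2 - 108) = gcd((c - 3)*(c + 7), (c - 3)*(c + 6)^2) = c - 3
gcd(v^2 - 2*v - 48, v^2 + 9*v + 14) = 1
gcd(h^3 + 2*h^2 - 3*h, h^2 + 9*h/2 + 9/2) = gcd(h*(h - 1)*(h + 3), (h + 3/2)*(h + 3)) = h + 3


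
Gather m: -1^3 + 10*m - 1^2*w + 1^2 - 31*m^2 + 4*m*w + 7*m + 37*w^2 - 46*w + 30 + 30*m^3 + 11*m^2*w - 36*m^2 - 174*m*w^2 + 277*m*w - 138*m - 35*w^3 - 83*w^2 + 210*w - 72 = 30*m^3 + m^2*(11*w - 67) + m*(-174*w^2 + 281*w - 121) - 35*w^3 - 46*w^2 + 163*w - 42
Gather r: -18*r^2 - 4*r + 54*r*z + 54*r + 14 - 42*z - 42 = -18*r^2 + r*(54*z + 50) - 42*z - 28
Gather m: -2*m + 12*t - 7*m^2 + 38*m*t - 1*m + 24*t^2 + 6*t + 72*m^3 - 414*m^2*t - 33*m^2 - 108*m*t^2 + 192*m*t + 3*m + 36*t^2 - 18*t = 72*m^3 + m^2*(-414*t - 40) + m*(-108*t^2 + 230*t) + 60*t^2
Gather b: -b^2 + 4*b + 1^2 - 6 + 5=-b^2 + 4*b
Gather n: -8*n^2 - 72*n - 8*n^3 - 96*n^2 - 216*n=-8*n^3 - 104*n^2 - 288*n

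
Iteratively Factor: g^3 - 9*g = (g)*(g^2 - 9) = g*(g - 3)*(g + 3)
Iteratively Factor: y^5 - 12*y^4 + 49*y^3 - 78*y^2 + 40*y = (y - 5)*(y^4 - 7*y^3 + 14*y^2 - 8*y) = (y - 5)*(y - 4)*(y^3 - 3*y^2 + 2*y) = (y - 5)*(y - 4)*(y - 2)*(y^2 - y) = (y - 5)*(y - 4)*(y - 2)*(y - 1)*(y)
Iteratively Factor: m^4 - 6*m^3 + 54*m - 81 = (m - 3)*(m^3 - 3*m^2 - 9*m + 27) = (m - 3)*(m + 3)*(m^2 - 6*m + 9) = (m - 3)^2*(m + 3)*(m - 3)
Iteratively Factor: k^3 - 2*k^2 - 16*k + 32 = (k - 2)*(k^2 - 16) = (k - 2)*(k + 4)*(k - 4)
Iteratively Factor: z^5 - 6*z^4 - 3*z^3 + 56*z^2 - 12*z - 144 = (z - 3)*(z^4 - 3*z^3 - 12*z^2 + 20*z + 48) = (z - 3)^2*(z^3 - 12*z - 16) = (z - 3)^2*(z + 2)*(z^2 - 2*z - 8) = (z - 3)^2*(z + 2)^2*(z - 4)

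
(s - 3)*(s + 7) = s^2 + 4*s - 21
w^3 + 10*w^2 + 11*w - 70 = (w - 2)*(w + 5)*(w + 7)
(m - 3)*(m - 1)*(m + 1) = m^3 - 3*m^2 - m + 3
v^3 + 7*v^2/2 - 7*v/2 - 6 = (v - 3/2)*(v + 1)*(v + 4)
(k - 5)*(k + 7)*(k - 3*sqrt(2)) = k^3 - 3*sqrt(2)*k^2 + 2*k^2 - 35*k - 6*sqrt(2)*k + 105*sqrt(2)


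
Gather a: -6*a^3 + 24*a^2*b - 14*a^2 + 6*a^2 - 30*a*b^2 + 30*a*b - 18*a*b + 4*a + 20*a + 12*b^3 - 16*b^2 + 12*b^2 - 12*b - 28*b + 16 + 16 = -6*a^3 + a^2*(24*b - 8) + a*(-30*b^2 + 12*b + 24) + 12*b^3 - 4*b^2 - 40*b + 32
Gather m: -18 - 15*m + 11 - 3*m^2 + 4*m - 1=-3*m^2 - 11*m - 8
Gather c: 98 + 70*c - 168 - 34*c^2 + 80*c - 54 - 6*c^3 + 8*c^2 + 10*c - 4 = -6*c^3 - 26*c^2 + 160*c - 128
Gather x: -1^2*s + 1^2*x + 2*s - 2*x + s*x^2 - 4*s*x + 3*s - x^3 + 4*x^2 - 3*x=4*s - x^3 + x^2*(s + 4) + x*(-4*s - 4)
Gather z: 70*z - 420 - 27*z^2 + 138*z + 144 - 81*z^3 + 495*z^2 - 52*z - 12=-81*z^3 + 468*z^2 + 156*z - 288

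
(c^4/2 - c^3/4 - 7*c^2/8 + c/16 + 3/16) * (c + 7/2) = c^5/2 + 3*c^4/2 - 7*c^3/4 - 3*c^2 + 13*c/32 + 21/32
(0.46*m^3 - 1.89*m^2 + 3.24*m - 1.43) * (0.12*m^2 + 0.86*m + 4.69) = 0.0552*m^5 + 0.1688*m^4 + 0.920800000000001*m^3 - 6.2493*m^2 + 13.9658*m - 6.7067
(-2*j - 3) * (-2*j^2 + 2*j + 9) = 4*j^3 + 2*j^2 - 24*j - 27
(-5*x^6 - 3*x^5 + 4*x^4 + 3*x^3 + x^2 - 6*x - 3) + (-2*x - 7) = -5*x^6 - 3*x^5 + 4*x^4 + 3*x^3 + x^2 - 8*x - 10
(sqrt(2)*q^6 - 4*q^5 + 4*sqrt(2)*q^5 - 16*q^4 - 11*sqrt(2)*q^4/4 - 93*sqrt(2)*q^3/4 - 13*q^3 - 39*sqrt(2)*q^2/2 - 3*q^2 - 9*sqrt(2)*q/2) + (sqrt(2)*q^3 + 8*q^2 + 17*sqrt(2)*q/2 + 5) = sqrt(2)*q^6 - 4*q^5 + 4*sqrt(2)*q^5 - 16*q^4 - 11*sqrt(2)*q^4/4 - 89*sqrt(2)*q^3/4 - 13*q^3 - 39*sqrt(2)*q^2/2 + 5*q^2 + 4*sqrt(2)*q + 5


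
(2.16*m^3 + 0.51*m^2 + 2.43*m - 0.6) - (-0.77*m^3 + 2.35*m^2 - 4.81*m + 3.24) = 2.93*m^3 - 1.84*m^2 + 7.24*m - 3.84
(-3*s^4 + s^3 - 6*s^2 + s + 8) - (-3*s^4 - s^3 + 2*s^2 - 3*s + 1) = 2*s^3 - 8*s^2 + 4*s + 7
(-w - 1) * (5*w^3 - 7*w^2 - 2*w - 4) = -5*w^4 + 2*w^3 + 9*w^2 + 6*w + 4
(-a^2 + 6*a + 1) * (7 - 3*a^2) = 3*a^4 - 18*a^3 - 10*a^2 + 42*a + 7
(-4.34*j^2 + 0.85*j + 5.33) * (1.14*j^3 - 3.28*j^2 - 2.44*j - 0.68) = -4.9476*j^5 + 15.2042*j^4 + 13.8778*j^3 - 16.6052*j^2 - 13.5832*j - 3.6244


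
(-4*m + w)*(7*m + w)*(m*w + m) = -28*m^3*w - 28*m^3 + 3*m^2*w^2 + 3*m^2*w + m*w^3 + m*w^2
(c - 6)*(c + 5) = c^2 - c - 30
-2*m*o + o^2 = o*(-2*m + o)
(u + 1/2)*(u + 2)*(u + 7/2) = u^3 + 6*u^2 + 39*u/4 + 7/2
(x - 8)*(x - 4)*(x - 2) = x^3 - 14*x^2 + 56*x - 64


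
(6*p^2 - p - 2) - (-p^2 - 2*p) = 7*p^2 + p - 2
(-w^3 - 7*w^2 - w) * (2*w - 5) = -2*w^4 - 9*w^3 + 33*w^2 + 5*w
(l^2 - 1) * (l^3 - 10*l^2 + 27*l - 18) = l^5 - 10*l^4 + 26*l^3 - 8*l^2 - 27*l + 18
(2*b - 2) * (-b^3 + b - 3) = -2*b^4 + 2*b^3 + 2*b^2 - 8*b + 6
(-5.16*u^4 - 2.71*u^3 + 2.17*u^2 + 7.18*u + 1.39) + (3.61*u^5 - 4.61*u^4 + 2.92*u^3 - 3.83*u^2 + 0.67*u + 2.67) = 3.61*u^5 - 9.77*u^4 + 0.21*u^3 - 1.66*u^2 + 7.85*u + 4.06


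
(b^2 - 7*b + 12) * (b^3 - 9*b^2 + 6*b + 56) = b^5 - 16*b^4 + 81*b^3 - 94*b^2 - 320*b + 672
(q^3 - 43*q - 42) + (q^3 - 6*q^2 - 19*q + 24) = 2*q^3 - 6*q^2 - 62*q - 18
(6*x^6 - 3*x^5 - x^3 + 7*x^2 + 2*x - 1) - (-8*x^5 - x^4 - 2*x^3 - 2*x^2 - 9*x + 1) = 6*x^6 + 5*x^5 + x^4 + x^3 + 9*x^2 + 11*x - 2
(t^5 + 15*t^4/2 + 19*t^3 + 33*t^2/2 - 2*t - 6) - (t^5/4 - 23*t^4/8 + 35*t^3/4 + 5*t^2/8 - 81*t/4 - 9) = 3*t^5/4 + 83*t^4/8 + 41*t^3/4 + 127*t^2/8 + 73*t/4 + 3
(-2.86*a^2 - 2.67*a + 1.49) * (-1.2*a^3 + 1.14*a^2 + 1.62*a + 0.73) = 3.432*a^5 - 0.0564*a^4 - 9.465*a^3 - 4.7146*a^2 + 0.4647*a + 1.0877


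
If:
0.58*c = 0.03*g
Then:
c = 0.0517241379310345*g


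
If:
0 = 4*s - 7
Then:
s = 7/4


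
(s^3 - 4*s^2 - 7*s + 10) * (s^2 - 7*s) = s^5 - 11*s^4 + 21*s^3 + 59*s^2 - 70*s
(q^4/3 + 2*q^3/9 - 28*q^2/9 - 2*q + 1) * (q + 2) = q^5/3 + 8*q^4/9 - 8*q^3/3 - 74*q^2/9 - 3*q + 2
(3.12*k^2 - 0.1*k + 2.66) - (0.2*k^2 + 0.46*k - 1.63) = 2.92*k^2 - 0.56*k + 4.29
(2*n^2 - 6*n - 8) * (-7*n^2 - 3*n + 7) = -14*n^4 + 36*n^3 + 88*n^2 - 18*n - 56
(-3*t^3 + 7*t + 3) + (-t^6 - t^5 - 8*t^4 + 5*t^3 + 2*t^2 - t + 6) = -t^6 - t^5 - 8*t^4 + 2*t^3 + 2*t^2 + 6*t + 9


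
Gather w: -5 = -5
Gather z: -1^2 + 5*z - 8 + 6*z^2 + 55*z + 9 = 6*z^2 + 60*z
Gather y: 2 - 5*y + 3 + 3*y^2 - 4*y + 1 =3*y^2 - 9*y + 6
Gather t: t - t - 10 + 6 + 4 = 0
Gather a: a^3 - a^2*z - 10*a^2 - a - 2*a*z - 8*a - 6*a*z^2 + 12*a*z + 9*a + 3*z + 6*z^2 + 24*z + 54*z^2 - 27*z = a^3 + a^2*(-z - 10) + a*(-6*z^2 + 10*z) + 60*z^2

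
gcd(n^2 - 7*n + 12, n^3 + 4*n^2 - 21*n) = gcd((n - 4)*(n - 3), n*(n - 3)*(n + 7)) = n - 3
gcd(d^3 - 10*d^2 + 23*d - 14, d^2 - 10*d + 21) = d - 7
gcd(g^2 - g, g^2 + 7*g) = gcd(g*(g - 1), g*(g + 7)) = g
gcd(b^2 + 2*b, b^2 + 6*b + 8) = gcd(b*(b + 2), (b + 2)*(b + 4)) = b + 2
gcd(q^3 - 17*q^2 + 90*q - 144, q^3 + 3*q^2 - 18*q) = q - 3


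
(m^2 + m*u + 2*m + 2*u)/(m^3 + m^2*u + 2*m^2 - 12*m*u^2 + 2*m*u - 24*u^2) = (-m - u)/(-m^2 - m*u + 12*u^2)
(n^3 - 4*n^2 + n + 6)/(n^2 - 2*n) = n - 2 - 3/n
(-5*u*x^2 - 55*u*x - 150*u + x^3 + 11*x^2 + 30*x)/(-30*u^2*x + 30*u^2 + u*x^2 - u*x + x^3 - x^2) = (x^2 + 11*x + 30)/(6*u*x - 6*u + x^2 - x)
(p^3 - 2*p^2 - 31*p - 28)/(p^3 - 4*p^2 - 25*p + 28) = (p + 1)/(p - 1)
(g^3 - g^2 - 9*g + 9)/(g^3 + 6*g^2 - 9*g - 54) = (g - 1)/(g + 6)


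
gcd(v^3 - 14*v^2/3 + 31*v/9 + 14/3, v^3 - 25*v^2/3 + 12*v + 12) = v^2 - 7*v/3 - 2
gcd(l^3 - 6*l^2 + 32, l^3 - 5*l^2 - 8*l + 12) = l + 2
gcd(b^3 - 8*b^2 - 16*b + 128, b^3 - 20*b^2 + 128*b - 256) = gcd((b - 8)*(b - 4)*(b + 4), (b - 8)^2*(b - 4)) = b^2 - 12*b + 32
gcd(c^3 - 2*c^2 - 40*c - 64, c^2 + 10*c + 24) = c + 4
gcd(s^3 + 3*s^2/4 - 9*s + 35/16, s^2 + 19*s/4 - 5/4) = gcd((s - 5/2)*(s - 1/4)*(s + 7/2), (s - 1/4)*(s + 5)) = s - 1/4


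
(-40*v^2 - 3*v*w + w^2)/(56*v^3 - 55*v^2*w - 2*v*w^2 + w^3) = (-5*v - w)/(7*v^2 - 6*v*w - w^2)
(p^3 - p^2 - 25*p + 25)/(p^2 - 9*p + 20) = (p^2 + 4*p - 5)/(p - 4)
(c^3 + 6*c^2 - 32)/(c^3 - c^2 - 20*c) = (c^2 + 2*c - 8)/(c*(c - 5))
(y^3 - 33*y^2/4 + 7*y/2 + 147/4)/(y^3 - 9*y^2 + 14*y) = (4*y^2 - 5*y - 21)/(4*y*(y - 2))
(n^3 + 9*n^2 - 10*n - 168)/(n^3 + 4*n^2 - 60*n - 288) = (n^2 + 3*n - 28)/(n^2 - 2*n - 48)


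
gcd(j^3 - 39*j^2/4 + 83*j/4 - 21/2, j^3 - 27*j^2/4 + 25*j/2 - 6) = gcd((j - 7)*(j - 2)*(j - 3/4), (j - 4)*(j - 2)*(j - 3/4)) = j^2 - 11*j/4 + 3/2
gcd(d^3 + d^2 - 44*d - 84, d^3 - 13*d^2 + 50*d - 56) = d - 7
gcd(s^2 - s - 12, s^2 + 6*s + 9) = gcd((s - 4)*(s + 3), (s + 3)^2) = s + 3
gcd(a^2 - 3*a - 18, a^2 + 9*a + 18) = a + 3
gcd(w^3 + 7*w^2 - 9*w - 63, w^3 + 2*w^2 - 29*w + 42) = w^2 + 4*w - 21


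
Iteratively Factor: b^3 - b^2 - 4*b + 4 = (b - 2)*(b^2 + b - 2) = (b - 2)*(b - 1)*(b + 2)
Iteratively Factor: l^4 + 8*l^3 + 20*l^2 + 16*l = (l)*(l^3 + 8*l^2 + 20*l + 16) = l*(l + 4)*(l^2 + 4*l + 4) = l*(l + 2)*(l + 4)*(l + 2)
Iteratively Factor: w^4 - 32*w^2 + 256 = (w - 4)*(w^3 + 4*w^2 - 16*w - 64) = (w - 4)^2*(w^2 + 8*w + 16) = (w - 4)^2*(w + 4)*(w + 4)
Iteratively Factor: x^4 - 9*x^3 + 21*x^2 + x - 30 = (x + 1)*(x^3 - 10*x^2 + 31*x - 30) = (x - 2)*(x + 1)*(x^2 - 8*x + 15) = (x - 5)*(x - 2)*(x + 1)*(x - 3)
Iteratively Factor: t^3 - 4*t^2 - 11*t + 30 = (t + 3)*(t^2 - 7*t + 10) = (t - 2)*(t + 3)*(t - 5)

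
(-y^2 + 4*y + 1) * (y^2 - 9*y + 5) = -y^4 + 13*y^3 - 40*y^2 + 11*y + 5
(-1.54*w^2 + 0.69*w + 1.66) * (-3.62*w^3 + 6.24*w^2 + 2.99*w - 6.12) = 5.5748*w^5 - 12.1074*w^4 - 6.3082*w^3 + 21.8463*w^2 + 0.740600000000001*w - 10.1592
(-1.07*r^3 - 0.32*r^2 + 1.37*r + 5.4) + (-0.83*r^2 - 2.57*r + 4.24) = -1.07*r^3 - 1.15*r^2 - 1.2*r + 9.64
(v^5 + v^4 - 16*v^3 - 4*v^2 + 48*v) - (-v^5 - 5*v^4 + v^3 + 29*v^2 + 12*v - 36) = 2*v^5 + 6*v^4 - 17*v^3 - 33*v^2 + 36*v + 36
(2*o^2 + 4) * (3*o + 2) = 6*o^3 + 4*o^2 + 12*o + 8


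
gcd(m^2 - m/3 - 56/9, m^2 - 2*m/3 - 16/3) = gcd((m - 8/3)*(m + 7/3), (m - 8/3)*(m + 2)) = m - 8/3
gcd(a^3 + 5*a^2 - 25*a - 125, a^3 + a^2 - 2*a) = 1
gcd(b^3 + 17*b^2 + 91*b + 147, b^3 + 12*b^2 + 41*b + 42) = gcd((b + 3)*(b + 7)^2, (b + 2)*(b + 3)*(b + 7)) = b^2 + 10*b + 21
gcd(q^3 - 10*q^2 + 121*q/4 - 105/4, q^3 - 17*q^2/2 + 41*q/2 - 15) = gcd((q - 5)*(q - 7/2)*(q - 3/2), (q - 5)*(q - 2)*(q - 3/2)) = q^2 - 13*q/2 + 15/2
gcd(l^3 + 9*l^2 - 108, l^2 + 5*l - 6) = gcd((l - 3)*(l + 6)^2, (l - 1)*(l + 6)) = l + 6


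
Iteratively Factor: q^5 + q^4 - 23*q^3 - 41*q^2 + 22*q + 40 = (q + 4)*(q^4 - 3*q^3 - 11*q^2 + 3*q + 10) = (q - 1)*(q + 4)*(q^3 - 2*q^2 - 13*q - 10) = (q - 5)*(q - 1)*(q + 4)*(q^2 + 3*q + 2) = (q - 5)*(q - 1)*(q + 2)*(q + 4)*(q + 1)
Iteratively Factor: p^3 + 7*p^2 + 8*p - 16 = (p + 4)*(p^2 + 3*p - 4) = (p - 1)*(p + 4)*(p + 4)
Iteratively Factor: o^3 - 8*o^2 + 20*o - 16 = (o - 2)*(o^2 - 6*o + 8) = (o - 2)^2*(o - 4)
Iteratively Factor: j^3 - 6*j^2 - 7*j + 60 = (j + 3)*(j^2 - 9*j + 20) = (j - 5)*(j + 3)*(j - 4)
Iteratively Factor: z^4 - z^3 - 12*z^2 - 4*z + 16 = (z - 4)*(z^3 + 3*z^2 - 4) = (z - 4)*(z + 2)*(z^2 + z - 2) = (z - 4)*(z + 2)^2*(z - 1)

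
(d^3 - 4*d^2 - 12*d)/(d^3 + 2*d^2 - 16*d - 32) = d*(d - 6)/(d^2 - 16)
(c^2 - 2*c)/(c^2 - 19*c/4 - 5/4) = 4*c*(2 - c)/(-4*c^2 + 19*c + 5)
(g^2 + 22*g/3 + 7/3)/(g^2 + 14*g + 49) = (g + 1/3)/(g + 7)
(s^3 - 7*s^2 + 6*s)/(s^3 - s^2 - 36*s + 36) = s/(s + 6)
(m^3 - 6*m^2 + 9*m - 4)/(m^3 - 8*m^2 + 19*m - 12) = (m - 1)/(m - 3)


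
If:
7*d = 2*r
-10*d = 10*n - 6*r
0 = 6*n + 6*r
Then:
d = 0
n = 0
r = 0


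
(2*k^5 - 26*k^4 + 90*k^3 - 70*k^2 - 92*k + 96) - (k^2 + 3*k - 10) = 2*k^5 - 26*k^4 + 90*k^3 - 71*k^2 - 95*k + 106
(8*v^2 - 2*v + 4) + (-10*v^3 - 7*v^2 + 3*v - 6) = -10*v^3 + v^2 + v - 2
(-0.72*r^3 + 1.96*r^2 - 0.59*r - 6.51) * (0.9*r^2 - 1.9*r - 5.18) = -0.648*r^5 + 3.132*r^4 - 0.5254*r^3 - 14.8908*r^2 + 15.4252*r + 33.7218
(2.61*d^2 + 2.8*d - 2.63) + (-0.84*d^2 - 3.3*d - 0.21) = 1.77*d^2 - 0.5*d - 2.84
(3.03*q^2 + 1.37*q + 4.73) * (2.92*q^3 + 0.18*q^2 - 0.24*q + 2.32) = 8.8476*q^5 + 4.5458*q^4 + 13.331*q^3 + 7.5522*q^2 + 2.0432*q + 10.9736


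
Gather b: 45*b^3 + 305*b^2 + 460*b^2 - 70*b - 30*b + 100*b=45*b^3 + 765*b^2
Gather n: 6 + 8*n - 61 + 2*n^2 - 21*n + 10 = 2*n^2 - 13*n - 45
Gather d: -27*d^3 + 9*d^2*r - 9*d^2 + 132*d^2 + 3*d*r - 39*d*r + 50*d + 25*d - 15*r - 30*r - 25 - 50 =-27*d^3 + d^2*(9*r + 123) + d*(75 - 36*r) - 45*r - 75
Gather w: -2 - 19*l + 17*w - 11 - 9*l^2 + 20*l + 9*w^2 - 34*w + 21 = -9*l^2 + l + 9*w^2 - 17*w + 8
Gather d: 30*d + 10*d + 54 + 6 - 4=40*d + 56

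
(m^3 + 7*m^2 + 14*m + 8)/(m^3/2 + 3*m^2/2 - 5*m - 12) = 2*(m + 1)/(m - 3)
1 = 1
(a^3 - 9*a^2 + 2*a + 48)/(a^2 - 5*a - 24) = (a^2 - a - 6)/(a + 3)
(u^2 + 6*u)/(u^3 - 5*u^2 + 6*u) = (u + 6)/(u^2 - 5*u + 6)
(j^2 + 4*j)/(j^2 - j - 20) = j/(j - 5)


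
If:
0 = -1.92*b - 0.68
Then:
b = -0.35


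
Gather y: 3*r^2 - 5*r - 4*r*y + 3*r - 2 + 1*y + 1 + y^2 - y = 3*r^2 - 4*r*y - 2*r + y^2 - 1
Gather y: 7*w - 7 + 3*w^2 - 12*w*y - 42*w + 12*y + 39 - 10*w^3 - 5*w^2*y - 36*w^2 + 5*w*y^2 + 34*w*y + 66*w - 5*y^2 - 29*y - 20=-10*w^3 - 33*w^2 + 31*w + y^2*(5*w - 5) + y*(-5*w^2 + 22*w - 17) + 12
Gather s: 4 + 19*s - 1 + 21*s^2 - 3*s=21*s^2 + 16*s + 3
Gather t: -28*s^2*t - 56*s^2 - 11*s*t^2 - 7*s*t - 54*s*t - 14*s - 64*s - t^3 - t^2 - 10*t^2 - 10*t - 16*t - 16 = -56*s^2 - 78*s - t^3 + t^2*(-11*s - 11) + t*(-28*s^2 - 61*s - 26) - 16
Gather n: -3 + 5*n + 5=5*n + 2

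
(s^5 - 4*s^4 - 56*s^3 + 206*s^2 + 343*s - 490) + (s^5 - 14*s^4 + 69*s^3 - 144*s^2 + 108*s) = 2*s^5 - 18*s^4 + 13*s^3 + 62*s^2 + 451*s - 490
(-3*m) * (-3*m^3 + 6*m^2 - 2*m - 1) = 9*m^4 - 18*m^3 + 6*m^2 + 3*m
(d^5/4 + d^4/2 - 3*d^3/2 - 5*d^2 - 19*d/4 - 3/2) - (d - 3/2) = d^5/4 + d^4/2 - 3*d^3/2 - 5*d^2 - 23*d/4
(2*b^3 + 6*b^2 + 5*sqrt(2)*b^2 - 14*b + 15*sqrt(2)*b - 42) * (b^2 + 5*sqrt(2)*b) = 2*b^5 + 6*b^4 + 15*sqrt(2)*b^4 + 36*b^3 + 45*sqrt(2)*b^3 - 70*sqrt(2)*b^2 + 108*b^2 - 210*sqrt(2)*b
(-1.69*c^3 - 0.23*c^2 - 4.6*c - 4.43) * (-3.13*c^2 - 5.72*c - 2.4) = 5.2897*c^5 + 10.3867*c^4 + 19.7696*c^3 + 40.7299*c^2 + 36.3796*c + 10.632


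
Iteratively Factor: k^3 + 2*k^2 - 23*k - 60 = (k + 3)*(k^2 - k - 20) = (k - 5)*(k + 3)*(k + 4)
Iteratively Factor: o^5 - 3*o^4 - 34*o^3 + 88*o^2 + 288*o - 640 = (o - 4)*(o^4 + o^3 - 30*o^2 - 32*o + 160) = (o - 5)*(o - 4)*(o^3 + 6*o^2 - 32) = (o - 5)*(o - 4)*(o + 4)*(o^2 + 2*o - 8) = (o - 5)*(o - 4)*(o - 2)*(o + 4)*(o + 4)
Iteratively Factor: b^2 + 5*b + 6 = (b + 2)*(b + 3)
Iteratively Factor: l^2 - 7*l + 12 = (l - 3)*(l - 4)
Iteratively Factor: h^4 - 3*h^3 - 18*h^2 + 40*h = (h - 5)*(h^3 + 2*h^2 - 8*h) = (h - 5)*(h + 4)*(h^2 - 2*h) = h*(h - 5)*(h + 4)*(h - 2)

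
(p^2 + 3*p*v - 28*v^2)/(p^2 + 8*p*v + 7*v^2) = (p - 4*v)/(p + v)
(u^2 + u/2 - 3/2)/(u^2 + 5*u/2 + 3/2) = (u - 1)/(u + 1)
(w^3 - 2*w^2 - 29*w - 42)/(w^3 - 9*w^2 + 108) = (w^2 - 5*w - 14)/(w^2 - 12*w + 36)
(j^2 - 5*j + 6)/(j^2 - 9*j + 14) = (j - 3)/(j - 7)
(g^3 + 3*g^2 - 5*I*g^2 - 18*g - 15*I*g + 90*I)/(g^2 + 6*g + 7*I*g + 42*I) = (g^2 - g*(3 + 5*I) + 15*I)/(g + 7*I)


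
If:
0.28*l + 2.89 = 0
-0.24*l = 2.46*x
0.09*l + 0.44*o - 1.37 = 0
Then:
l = -10.32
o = 5.22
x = 1.01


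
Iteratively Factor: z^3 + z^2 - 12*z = (z - 3)*(z^2 + 4*z) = (z - 3)*(z + 4)*(z)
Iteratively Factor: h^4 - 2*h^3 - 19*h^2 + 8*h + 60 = (h - 2)*(h^3 - 19*h - 30) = (h - 2)*(h + 2)*(h^2 - 2*h - 15) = (h - 5)*(h - 2)*(h + 2)*(h + 3)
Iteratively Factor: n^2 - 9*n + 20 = (n - 5)*(n - 4)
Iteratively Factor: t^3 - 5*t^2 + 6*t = (t)*(t^2 - 5*t + 6) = t*(t - 2)*(t - 3)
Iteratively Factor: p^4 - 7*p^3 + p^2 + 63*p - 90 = (p - 3)*(p^3 - 4*p^2 - 11*p + 30) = (p - 5)*(p - 3)*(p^2 + p - 6) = (p - 5)*(p - 3)*(p - 2)*(p + 3)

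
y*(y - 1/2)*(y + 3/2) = y^3 + y^2 - 3*y/4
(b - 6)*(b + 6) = b^2 - 36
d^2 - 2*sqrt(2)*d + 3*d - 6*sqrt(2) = (d + 3)*(d - 2*sqrt(2))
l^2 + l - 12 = (l - 3)*(l + 4)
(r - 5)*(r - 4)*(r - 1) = r^3 - 10*r^2 + 29*r - 20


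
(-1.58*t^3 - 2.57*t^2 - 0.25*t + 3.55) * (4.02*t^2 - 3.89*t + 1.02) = -6.3516*t^5 - 4.1852*t^4 + 7.3807*t^3 + 12.6221*t^2 - 14.0645*t + 3.621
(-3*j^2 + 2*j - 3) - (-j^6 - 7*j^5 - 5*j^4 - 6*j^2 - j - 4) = j^6 + 7*j^5 + 5*j^4 + 3*j^2 + 3*j + 1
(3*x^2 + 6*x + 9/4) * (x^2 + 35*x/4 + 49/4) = 3*x^4 + 129*x^3/4 + 183*x^2/2 + 1491*x/16 + 441/16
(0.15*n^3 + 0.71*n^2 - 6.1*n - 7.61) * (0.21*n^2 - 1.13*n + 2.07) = 0.0315*n^5 - 0.0204*n^4 - 1.7728*n^3 + 6.7646*n^2 - 4.0277*n - 15.7527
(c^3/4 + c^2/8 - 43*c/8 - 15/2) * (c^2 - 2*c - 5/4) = c^5/4 - 3*c^4/8 - 95*c^3/16 + 99*c^2/32 + 695*c/32 + 75/8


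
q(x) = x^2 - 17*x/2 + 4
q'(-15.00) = -38.50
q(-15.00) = 356.50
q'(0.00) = -8.50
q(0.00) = 4.00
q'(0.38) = -7.74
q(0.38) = 0.91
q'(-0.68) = -9.86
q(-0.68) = 10.24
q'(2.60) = -3.30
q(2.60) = -11.34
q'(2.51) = -3.48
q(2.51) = -11.03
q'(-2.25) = -13.00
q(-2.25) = 28.19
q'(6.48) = 4.46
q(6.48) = -9.09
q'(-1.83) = -12.16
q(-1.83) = 22.90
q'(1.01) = -6.48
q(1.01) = -3.56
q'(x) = 2*x - 17/2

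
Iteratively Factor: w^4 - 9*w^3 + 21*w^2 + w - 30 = (w + 1)*(w^3 - 10*w^2 + 31*w - 30) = (w - 3)*(w + 1)*(w^2 - 7*w + 10) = (w - 5)*(w - 3)*(w + 1)*(w - 2)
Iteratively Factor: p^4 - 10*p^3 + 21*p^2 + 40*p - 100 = (p - 5)*(p^3 - 5*p^2 - 4*p + 20) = (p - 5)*(p - 2)*(p^2 - 3*p - 10) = (p - 5)*(p - 2)*(p + 2)*(p - 5)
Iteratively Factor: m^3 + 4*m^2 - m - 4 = (m + 1)*(m^2 + 3*m - 4) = (m - 1)*(m + 1)*(m + 4)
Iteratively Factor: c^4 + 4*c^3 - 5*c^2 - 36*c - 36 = (c - 3)*(c^3 + 7*c^2 + 16*c + 12) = (c - 3)*(c + 3)*(c^2 + 4*c + 4) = (c - 3)*(c + 2)*(c + 3)*(c + 2)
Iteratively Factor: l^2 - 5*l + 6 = (l - 3)*(l - 2)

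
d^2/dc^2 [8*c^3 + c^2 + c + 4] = 48*c + 2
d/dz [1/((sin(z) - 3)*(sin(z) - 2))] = (5 - 2*sin(z))*cos(z)/((sin(z) - 3)^2*(sin(z) - 2)^2)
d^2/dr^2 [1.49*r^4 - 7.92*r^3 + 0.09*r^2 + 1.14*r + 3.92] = 17.88*r^2 - 47.52*r + 0.18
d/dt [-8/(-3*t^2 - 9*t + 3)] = 8*(-2*t - 3)/(3*(t^2 + 3*t - 1)^2)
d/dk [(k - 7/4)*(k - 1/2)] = 2*k - 9/4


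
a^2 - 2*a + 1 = (a - 1)^2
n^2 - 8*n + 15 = (n - 5)*(n - 3)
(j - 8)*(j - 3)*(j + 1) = j^3 - 10*j^2 + 13*j + 24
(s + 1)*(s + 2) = s^2 + 3*s + 2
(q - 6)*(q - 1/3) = q^2 - 19*q/3 + 2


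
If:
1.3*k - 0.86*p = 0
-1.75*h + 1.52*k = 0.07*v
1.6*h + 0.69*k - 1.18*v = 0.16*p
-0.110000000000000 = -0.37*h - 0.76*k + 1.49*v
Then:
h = -0.08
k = -0.10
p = -0.15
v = -0.14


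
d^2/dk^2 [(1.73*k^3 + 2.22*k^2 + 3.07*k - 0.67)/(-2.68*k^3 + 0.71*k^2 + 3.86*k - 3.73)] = (2.8421709430404e-14*k^7 - 38.473544*k^6 - 239.678832*k^5 + 162.5286*k^4 + 175.13038*k^3 + 442.88157*k^2 - 222.365904*k - 126.661582)/(19.248832*k^9 - 15.298512*k^8 - 79.119228*k^7 + 124.081993*k^6 + 71.370642*k^5 - 257.611893*k^4 + 115.681888*k^3 + 137.092047*k^2 - 161.111382*k + 51.895117)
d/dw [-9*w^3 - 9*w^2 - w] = -27*w^2 - 18*w - 1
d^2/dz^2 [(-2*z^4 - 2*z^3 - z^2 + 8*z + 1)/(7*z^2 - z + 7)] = 2*(-98*z^6 + 42*z^5 - 300*z^4 + 593*z^3 - 252*z^2 - 1491*z - 41)/(343*z^6 - 147*z^5 + 1050*z^4 - 295*z^3 + 1050*z^2 - 147*z + 343)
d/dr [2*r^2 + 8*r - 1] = 4*r + 8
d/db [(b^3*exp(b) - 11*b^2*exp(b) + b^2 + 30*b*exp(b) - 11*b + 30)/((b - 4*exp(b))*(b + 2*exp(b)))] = ((b - 4*exp(b))*(b + 2*exp(b))*(b^3*exp(b) - 8*b^2*exp(b) + 8*b*exp(b) + 2*b + 30*exp(b) - 11) - (b - 4*exp(b))*(2*exp(b) + 1)*(b^3*exp(b) - 11*b^2*exp(b) + b^2 + 30*b*exp(b) - 11*b + 30) + (b + 2*exp(b))*(4*exp(b) - 1)*(b^3*exp(b) - 11*b^2*exp(b) + b^2 + 30*b*exp(b) - 11*b + 30))/((b - 4*exp(b))^2*(b + 2*exp(b))^2)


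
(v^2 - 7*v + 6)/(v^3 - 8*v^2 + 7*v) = (v - 6)/(v*(v - 7))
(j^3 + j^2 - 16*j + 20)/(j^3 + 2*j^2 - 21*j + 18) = (j^3 + j^2 - 16*j + 20)/(j^3 + 2*j^2 - 21*j + 18)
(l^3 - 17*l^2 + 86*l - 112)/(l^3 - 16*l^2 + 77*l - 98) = (l - 8)/(l - 7)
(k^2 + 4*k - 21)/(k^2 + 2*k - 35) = (k - 3)/(k - 5)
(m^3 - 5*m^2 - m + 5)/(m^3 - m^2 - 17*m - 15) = (m - 1)/(m + 3)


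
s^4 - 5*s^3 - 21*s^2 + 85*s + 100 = (s - 5)^2*(s + 1)*(s + 4)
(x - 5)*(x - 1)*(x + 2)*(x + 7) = x^4 + 3*x^3 - 35*x^2 - 39*x + 70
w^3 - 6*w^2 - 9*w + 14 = (w - 7)*(w - 1)*(w + 2)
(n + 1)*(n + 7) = n^2 + 8*n + 7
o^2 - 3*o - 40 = (o - 8)*(o + 5)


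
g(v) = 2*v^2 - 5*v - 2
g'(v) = 4*v - 5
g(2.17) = -3.43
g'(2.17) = 3.68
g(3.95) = 9.46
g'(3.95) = 10.80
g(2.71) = -0.86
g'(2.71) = 5.84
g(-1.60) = 11.12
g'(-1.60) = -11.40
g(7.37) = 69.78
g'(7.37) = 24.48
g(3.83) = 8.19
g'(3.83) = 10.32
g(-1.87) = 14.34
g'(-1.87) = -12.48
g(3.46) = 4.64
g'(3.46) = 8.84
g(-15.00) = 523.00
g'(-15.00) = -65.00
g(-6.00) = 100.00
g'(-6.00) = -29.00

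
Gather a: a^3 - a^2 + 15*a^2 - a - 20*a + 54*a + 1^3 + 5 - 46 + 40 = a^3 + 14*a^2 + 33*a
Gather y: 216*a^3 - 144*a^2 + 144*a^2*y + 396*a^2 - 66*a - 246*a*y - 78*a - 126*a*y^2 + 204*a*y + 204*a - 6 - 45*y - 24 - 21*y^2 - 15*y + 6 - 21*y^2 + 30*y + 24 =216*a^3 + 252*a^2 + 60*a + y^2*(-126*a - 42) + y*(144*a^2 - 42*a - 30)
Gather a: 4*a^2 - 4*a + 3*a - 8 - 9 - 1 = 4*a^2 - a - 18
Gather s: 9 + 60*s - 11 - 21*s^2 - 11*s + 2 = -21*s^2 + 49*s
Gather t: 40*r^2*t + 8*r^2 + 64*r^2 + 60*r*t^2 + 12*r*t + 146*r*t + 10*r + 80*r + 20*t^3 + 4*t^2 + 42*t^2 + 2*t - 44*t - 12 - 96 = 72*r^2 + 90*r + 20*t^3 + t^2*(60*r + 46) + t*(40*r^2 + 158*r - 42) - 108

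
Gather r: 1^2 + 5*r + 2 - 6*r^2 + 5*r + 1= -6*r^2 + 10*r + 4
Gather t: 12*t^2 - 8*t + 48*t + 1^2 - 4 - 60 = 12*t^2 + 40*t - 63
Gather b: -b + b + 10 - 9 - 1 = 0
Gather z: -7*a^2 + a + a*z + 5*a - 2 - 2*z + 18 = -7*a^2 + 6*a + z*(a - 2) + 16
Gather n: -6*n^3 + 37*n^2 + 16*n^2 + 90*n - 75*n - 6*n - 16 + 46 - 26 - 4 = -6*n^3 + 53*n^2 + 9*n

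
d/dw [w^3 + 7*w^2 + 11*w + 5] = 3*w^2 + 14*w + 11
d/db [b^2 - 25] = 2*b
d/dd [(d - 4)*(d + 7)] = 2*d + 3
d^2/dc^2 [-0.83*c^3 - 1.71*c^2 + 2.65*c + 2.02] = -4.98*c - 3.42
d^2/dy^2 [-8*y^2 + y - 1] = -16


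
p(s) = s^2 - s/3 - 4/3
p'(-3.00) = -6.33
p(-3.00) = 8.67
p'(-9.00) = -18.33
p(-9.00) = 82.67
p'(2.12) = 3.91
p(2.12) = 2.45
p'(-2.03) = -4.39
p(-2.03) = 3.46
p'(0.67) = 1.01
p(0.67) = -1.11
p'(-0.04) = -0.41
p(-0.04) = -1.32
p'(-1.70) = -3.73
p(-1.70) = 2.12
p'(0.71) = 1.09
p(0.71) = -1.07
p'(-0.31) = -0.95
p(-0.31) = -1.13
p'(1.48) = 2.63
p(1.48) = 0.36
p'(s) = 2*s - 1/3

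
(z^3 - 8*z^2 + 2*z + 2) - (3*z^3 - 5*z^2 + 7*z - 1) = -2*z^3 - 3*z^2 - 5*z + 3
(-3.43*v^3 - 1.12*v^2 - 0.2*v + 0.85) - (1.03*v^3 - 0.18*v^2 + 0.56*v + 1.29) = -4.46*v^3 - 0.94*v^2 - 0.76*v - 0.44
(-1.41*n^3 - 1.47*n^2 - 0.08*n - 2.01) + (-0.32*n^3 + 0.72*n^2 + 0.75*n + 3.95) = -1.73*n^3 - 0.75*n^2 + 0.67*n + 1.94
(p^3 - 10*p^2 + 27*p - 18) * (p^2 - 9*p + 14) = p^5 - 19*p^4 + 131*p^3 - 401*p^2 + 540*p - 252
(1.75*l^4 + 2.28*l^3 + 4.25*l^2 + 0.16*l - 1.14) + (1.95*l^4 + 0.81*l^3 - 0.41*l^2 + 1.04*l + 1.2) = 3.7*l^4 + 3.09*l^3 + 3.84*l^2 + 1.2*l + 0.0600000000000001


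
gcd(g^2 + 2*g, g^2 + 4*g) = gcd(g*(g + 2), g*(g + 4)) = g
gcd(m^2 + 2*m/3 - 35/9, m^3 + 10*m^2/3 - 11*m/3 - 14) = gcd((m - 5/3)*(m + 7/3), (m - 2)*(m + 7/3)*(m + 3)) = m + 7/3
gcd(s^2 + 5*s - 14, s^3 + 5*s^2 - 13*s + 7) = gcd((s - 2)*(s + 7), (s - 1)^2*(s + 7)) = s + 7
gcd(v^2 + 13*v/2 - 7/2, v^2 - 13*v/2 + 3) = v - 1/2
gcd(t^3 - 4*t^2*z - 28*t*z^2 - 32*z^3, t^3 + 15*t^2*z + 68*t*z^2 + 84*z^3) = t + 2*z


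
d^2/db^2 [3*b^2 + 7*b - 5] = 6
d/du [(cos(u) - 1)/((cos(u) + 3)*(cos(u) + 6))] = (cos(u)^2 - 2*cos(u) - 27)*sin(u)/((cos(u) + 3)^2*(cos(u) + 6)^2)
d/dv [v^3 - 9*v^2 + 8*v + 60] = 3*v^2 - 18*v + 8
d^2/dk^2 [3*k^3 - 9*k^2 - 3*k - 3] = 18*k - 18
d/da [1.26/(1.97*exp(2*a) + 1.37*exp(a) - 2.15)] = (-4.9644*exp(a) - 1.7262)*exp(a)/(1.97*exp(2*a) + 1.37*exp(a) - 2.15)^2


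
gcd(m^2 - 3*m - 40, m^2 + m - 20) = m + 5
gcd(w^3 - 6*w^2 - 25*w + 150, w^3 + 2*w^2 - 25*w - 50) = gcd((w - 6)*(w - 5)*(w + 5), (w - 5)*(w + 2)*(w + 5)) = w^2 - 25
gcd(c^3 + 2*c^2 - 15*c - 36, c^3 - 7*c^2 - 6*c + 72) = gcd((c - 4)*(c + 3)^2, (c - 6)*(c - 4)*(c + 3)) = c^2 - c - 12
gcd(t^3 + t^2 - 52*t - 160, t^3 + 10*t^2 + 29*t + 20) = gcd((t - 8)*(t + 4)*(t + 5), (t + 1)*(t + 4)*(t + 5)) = t^2 + 9*t + 20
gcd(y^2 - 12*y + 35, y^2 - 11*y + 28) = y - 7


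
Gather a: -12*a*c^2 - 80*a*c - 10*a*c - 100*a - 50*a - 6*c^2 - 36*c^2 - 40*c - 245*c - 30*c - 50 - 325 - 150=a*(-12*c^2 - 90*c - 150) - 42*c^2 - 315*c - 525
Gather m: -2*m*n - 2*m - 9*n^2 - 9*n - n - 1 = m*(-2*n - 2) - 9*n^2 - 10*n - 1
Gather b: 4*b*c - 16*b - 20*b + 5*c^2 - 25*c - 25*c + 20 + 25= b*(4*c - 36) + 5*c^2 - 50*c + 45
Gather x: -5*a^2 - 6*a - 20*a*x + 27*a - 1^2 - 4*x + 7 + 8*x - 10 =-5*a^2 + 21*a + x*(4 - 20*a) - 4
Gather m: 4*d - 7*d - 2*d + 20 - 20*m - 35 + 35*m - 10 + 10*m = -5*d + 25*m - 25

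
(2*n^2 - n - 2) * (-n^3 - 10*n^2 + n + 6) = -2*n^5 - 19*n^4 + 14*n^3 + 31*n^2 - 8*n - 12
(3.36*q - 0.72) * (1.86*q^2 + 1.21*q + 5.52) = 6.2496*q^3 + 2.7264*q^2 + 17.676*q - 3.9744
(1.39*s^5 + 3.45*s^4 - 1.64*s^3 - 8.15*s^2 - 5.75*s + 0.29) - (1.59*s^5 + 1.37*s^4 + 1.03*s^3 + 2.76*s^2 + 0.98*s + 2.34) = -0.2*s^5 + 2.08*s^4 - 2.67*s^3 - 10.91*s^2 - 6.73*s - 2.05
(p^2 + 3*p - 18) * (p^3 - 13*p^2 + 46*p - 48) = p^5 - 10*p^4 - 11*p^3 + 324*p^2 - 972*p + 864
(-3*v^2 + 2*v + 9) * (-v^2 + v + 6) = 3*v^4 - 5*v^3 - 25*v^2 + 21*v + 54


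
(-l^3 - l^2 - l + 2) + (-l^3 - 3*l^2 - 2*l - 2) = -2*l^3 - 4*l^2 - 3*l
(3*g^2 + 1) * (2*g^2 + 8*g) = 6*g^4 + 24*g^3 + 2*g^2 + 8*g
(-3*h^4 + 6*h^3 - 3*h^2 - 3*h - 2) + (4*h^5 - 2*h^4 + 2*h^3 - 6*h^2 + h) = 4*h^5 - 5*h^4 + 8*h^3 - 9*h^2 - 2*h - 2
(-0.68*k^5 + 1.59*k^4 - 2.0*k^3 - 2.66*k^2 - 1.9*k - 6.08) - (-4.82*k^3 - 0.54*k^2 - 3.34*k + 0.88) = -0.68*k^5 + 1.59*k^4 + 2.82*k^3 - 2.12*k^2 + 1.44*k - 6.96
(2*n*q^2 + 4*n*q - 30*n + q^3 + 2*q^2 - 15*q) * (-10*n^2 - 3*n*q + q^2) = -20*n^3*q^2 - 40*n^3*q + 300*n^3 - 16*n^2*q^3 - 32*n^2*q^2 + 240*n^2*q - n*q^4 - 2*n*q^3 + 15*n*q^2 + q^5 + 2*q^4 - 15*q^3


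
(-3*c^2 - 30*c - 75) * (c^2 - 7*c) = -3*c^4 - 9*c^3 + 135*c^2 + 525*c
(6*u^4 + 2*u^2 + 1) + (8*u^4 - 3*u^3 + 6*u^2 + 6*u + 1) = 14*u^4 - 3*u^3 + 8*u^2 + 6*u + 2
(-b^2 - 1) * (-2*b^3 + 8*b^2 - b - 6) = 2*b^5 - 8*b^4 + 3*b^3 - 2*b^2 + b + 6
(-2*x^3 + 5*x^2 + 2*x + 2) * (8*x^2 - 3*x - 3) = -16*x^5 + 46*x^4 + 7*x^3 - 5*x^2 - 12*x - 6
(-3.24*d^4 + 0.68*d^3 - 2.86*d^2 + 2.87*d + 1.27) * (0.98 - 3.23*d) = 10.4652*d^5 - 5.3716*d^4 + 9.9042*d^3 - 12.0729*d^2 - 1.2895*d + 1.2446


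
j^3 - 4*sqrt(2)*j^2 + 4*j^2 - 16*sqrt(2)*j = j*(j + 4)*(j - 4*sqrt(2))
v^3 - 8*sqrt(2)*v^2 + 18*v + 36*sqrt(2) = (v - 6*sqrt(2))*(v - 3*sqrt(2))*(v + sqrt(2))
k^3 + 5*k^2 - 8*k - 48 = (k - 3)*(k + 4)^2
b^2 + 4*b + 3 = (b + 1)*(b + 3)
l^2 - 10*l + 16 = (l - 8)*(l - 2)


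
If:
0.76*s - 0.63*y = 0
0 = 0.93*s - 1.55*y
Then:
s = 0.00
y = 0.00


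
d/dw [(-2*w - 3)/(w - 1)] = 5/(w - 1)^2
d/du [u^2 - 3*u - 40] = 2*u - 3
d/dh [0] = 0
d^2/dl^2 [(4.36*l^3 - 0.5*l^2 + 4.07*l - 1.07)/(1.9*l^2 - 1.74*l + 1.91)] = (-1.4210854715202e-14*l^5 + 20.8351920000001*l^3 - 99.229344*l^2 + 28.038636*l + 24.691372)/(6.859*l^6 - 18.8442*l^5 + 37.94262*l^4 - 43.154784*l^3 + 38.142318*l^2 - 19.043082*l + 6.967871)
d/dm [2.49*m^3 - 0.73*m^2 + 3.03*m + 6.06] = 7.47*m^2 - 1.46*m + 3.03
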